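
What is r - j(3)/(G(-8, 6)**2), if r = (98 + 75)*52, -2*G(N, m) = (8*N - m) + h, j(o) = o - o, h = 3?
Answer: 8996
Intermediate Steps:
j(o) = 0
G(N, m) = -3/2 + m/2 - 4*N (G(N, m) = -((8*N - m) + 3)/2 = -((-m + 8*N) + 3)/2 = -(3 - m + 8*N)/2 = -3/2 + m/2 - 4*N)
r = 8996 (r = 173*52 = 8996)
r - j(3)/(G(-8, 6)**2) = 8996 - 0/((-3/2 + (1/2)*6 - 4*(-8))**2) = 8996 - 0/((-3/2 + 3 + 32)**2) = 8996 - 0/((67/2)**2) = 8996 - 0/4489/4 = 8996 - 0*4/4489 = 8996 - 1*0 = 8996 + 0 = 8996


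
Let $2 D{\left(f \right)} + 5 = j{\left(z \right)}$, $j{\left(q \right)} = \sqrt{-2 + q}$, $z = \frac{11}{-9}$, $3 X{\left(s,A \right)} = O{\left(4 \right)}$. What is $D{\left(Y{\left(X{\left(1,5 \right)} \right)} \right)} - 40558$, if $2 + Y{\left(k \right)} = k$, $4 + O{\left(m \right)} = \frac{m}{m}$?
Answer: $- \frac{81121}{2} + \frac{i \sqrt{29}}{6} \approx -40561.0 + 0.89753 i$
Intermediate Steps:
$O{\left(m \right)} = -3$ ($O{\left(m \right)} = -4 + \frac{m}{m} = -4 + 1 = -3$)
$X{\left(s,A \right)} = -1$ ($X{\left(s,A \right)} = \frac{1}{3} \left(-3\right) = -1$)
$Y{\left(k \right)} = -2 + k$
$z = - \frac{11}{9}$ ($z = 11 \left(- \frac{1}{9}\right) = - \frac{11}{9} \approx -1.2222$)
$D{\left(f \right)} = - \frac{5}{2} + \frac{i \sqrt{29}}{6}$ ($D{\left(f \right)} = - \frac{5}{2} + \frac{\sqrt{-2 - \frac{11}{9}}}{2} = - \frac{5}{2} + \frac{\sqrt{- \frac{29}{9}}}{2} = - \frac{5}{2} + \frac{\frac{1}{3} i \sqrt{29}}{2} = - \frac{5}{2} + \frac{i \sqrt{29}}{6}$)
$D{\left(Y{\left(X{\left(1,5 \right)} \right)} \right)} - 40558 = \left(- \frac{5}{2} + \frac{i \sqrt{29}}{6}\right) - 40558 = - \frac{81121}{2} + \frac{i \sqrt{29}}{6}$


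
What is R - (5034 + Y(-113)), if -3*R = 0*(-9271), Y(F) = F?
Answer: -4921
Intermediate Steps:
R = 0 (R = -0*(-9271) = -1/3*0 = 0)
R - (5034 + Y(-113)) = 0 - (5034 - 113) = 0 - 1*4921 = 0 - 4921 = -4921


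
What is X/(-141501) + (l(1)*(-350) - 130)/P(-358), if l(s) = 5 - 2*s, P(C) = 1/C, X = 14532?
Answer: 19925222636/47167 ≈ 4.2244e+5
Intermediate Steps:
X/(-141501) + (l(1)*(-350) - 130)/P(-358) = 14532/(-141501) + ((5 - 2*1)*(-350) - 130)/(1/(-358)) = 14532*(-1/141501) + ((5 - 2)*(-350) - 130)/(-1/358) = -4844/47167 + (3*(-350) - 130)*(-358) = -4844/47167 + (-1050 - 130)*(-358) = -4844/47167 - 1180*(-358) = -4844/47167 + 422440 = 19925222636/47167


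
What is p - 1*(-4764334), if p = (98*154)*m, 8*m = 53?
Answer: 9728637/2 ≈ 4.8643e+6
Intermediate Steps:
m = 53/8 (m = (⅛)*53 = 53/8 ≈ 6.6250)
p = 199969/2 (p = (98*154)*(53/8) = 15092*(53/8) = 199969/2 ≈ 99985.)
p - 1*(-4764334) = 199969/2 - 1*(-4764334) = 199969/2 + 4764334 = 9728637/2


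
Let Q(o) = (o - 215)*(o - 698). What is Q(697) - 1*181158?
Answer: -181640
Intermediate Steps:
Q(o) = (-698 + o)*(-215 + o) (Q(o) = (-215 + o)*(-698 + o) = (-698 + o)*(-215 + o))
Q(697) - 1*181158 = (150070 + 697² - 913*697) - 1*181158 = (150070 + 485809 - 636361) - 181158 = -482 - 181158 = -181640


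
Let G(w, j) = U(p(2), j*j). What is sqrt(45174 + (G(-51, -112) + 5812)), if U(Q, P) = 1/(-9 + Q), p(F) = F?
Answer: sqrt(2498307)/7 ≈ 225.80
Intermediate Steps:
G(w, j) = -1/7 (G(w, j) = 1/(-9 + 2) = 1/(-7) = -1/7)
sqrt(45174 + (G(-51, -112) + 5812)) = sqrt(45174 + (-1/7 + 5812)) = sqrt(45174 + 40683/7) = sqrt(356901/7) = sqrt(2498307)/7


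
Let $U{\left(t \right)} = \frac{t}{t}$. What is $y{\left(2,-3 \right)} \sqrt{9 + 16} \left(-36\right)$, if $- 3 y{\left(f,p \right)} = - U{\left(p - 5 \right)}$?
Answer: $-60$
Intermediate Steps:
$U{\left(t \right)} = 1$
$y{\left(f,p \right)} = \frac{1}{3}$ ($y{\left(f,p \right)} = - \frac{\left(-1\right) 1}{3} = \left(- \frac{1}{3}\right) \left(-1\right) = \frac{1}{3}$)
$y{\left(2,-3 \right)} \sqrt{9 + 16} \left(-36\right) = \frac{\sqrt{9 + 16}}{3} \left(-36\right) = \frac{\sqrt{25}}{3} \left(-36\right) = \frac{1}{3} \cdot 5 \left(-36\right) = \frac{5}{3} \left(-36\right) = -60$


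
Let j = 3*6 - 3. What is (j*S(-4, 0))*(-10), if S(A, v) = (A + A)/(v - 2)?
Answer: -600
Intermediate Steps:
S(A, v) = 2*A/(-2 + v) (S(A, v) = (2*A)/(-2 + v) = 2*A/(-2 + v))
j = 15 (j = 18 - 3 = 15)
(j*S(-4, 0))*(-10) = (15*(2*(-4)/(-2 + 0)))*(-10) = (15*(2*(-4)/(-2)))*(-10) = (15*(2*(-4)*(-1/2)))*(-10) = (15*4)*(-10) = 60*(-10) = -600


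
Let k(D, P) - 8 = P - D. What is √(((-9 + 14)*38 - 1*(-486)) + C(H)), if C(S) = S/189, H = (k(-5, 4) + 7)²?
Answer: 2*√74865/21 ≈ 26.059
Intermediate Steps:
k(D, P) = 8 + P - D (k(D, P) = 8 + (P - D) = 8 + P - D)
H = 576 (H = ((8 + 4 - 1*(-5)) + 7)² = ((8 + 4 + 5) + 7)² = (17 + 7)² = 24² = 576)
C(S) = S/189 (C(S) = S*(1/189) = S/189)
√(((-9 + 14)*38 - 1*(-486)) + C(H)) = √(((-9 + 14)*38 - 1*(-486)) + (1/189)*576) = √((5*38 + 486) + 64/21) = √((190 + 486) + 64/21) = √(676 + 64/21) = √(14260/21) = 2*√74865/21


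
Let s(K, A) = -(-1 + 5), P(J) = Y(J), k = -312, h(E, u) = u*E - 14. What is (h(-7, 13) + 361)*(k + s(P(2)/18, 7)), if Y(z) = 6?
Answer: -80896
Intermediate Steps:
h(E, u) = -14 + E*u (h(E, u) = E*u - 14 = -14 + E*u)
P(J) = 6
s(K, A) = -4 (s(K, A) = -1*4 = -4)
(h(-7, 13) + 361)*(k + s(P(2)/18, 7)) = ((-14 - 7*13) + 361)*(-312 - 4) = ((-14 - 91) + 361)*(-316) = (-105 + 361)*(-316) = 256*(-316) = -80896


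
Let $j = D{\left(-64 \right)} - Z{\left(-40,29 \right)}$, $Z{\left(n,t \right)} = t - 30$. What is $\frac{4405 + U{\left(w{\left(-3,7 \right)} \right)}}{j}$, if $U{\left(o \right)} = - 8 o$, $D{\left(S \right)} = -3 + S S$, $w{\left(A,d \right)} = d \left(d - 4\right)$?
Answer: $\frac{4237}{4094} \approx 1.0349$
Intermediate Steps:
$w{\left(A,d \right)} = d \left(-4 + d\right)$
$Z{\left(n,t \right)} = -30 + t$
$D{\left(S \right)} = -3 + S^{2}$
$j = 4094$ ($j = \left(-3 + \left(-64\right)^{2}\right) - \left(-30 + 29\right) = \left(-3 + 4096\right) - -1 = 4093 + 1 = 4094$)
$\frac{4405 + U{\left(w{\left(-3,7 \right)} \right)}}{j} = \frac{4405 - 8 \cdot 7 \left(-4 + 7\right)}{4094} = \left(4405 - 8 \cdot 7 \cdot 3\right) \frac{1}{4094} = \left(4405 - 168\right) \frac{1}{4094} = 4237 \cdot \frac{1}{4094} = \frac{4237}{4094}$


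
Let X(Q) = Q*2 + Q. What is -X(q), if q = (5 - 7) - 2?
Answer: 12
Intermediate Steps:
q = -4 (q = -2 - 2 = -4)
X(Q) = 3*Q (X(Q) = 2*Q + Q = 3*Q)
-X(q) = -3*(-4) = -1*(-12) = 12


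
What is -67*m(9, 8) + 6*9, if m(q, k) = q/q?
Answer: -13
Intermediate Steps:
m(q, k) = 1
-67*m(9, 8) + 6*9 = -67*1 + 6*9 = -67 + 54 = -13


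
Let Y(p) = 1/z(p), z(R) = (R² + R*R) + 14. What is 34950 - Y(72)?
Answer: 362850899/10382 ≈ 34950.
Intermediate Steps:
z(R) = 14 + 2*R² (z(R) = (R² + R²) + 14 = 2*R² + 14 = 14 + 2*R²)
Y(p) = 1/(14 + 2*p²)
34950 - Y(72) = 34950 - 1/(2*(7 + 72²)) = 34950 - 1/(2*(7 + 5184)) = 34950 - 1/(2*5191) = 34950 - 1*1/10382 = 34950 - 1/10382 = 362850899/10382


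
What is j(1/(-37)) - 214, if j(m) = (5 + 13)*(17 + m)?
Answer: 3386/37 ≈ 91.514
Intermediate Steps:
j(m) = 306 + 18*m (j(m) = 18*(17 + m) = 306 + 18*m)
j(1/(-37)) - 214 = (306 + 18/(-37)) - 214 = (306 + 18*(-1/37)) - 214 = (306 - 18/37) - 214 = 11304/37 - 214 = 3386/37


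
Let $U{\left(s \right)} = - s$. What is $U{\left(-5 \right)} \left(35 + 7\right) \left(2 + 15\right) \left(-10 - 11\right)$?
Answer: $-74970$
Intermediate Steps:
$U{\left(-5 \right)} \left(35 + 7\right) \left(2 + 15\right) \left(-10 - 11\right) = \left(-1\right) \left(-5\right) \left(35 + 7\right) \left(2 + 15\right) \left(-10 - 11\right) = 5 \cdot 42 \cdot 17 \left(-21\right) = 5 \cdot 42 \left(-357\right) = 5 \left(-14994\right) = -74970$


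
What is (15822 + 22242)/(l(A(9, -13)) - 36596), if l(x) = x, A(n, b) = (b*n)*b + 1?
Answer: -1464/1349 ≈ -1.0852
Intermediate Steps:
A(n, b) = 1 + n*b**2 (A(n, b) = n*b**2 + 1 = 1 + n*b**2)
(15822 + 22242)/(l(A(9, -13)) - 36596) = (15822 + 22242)/((1 + 9*(-13)**2) - 36596) = 38064/((1 + 9*169) - 36596) = 38064/((1 + 1521) - 36596) = 38064/(1522 - 36596) = 38064/(-35074) = 38064*(-1/35074) = -1464/1349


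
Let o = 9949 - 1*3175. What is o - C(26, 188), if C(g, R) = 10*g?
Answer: 6514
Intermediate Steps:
o = 6774 (o = 9949 - 3175 = 6774)
o - C(26, 188) = 6774 - 10*26 = 6774 - 1*260 = 6774 - 260 = 6514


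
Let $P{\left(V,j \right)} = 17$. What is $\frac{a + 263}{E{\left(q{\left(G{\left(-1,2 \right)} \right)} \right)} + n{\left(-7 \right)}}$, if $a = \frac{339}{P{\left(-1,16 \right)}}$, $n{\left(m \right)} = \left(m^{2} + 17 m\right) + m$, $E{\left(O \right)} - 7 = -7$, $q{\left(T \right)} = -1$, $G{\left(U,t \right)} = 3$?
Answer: $- \frac{4810}{1309} \approx -3.6746$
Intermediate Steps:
$E{\left(O \right)} = 0$ ($E{\left(O \right)} = 7 - 7 = 0$)
$n{\left(m \right)} = m^{2} + 18 m$
$a = \frac{339}{17} \approx 19.941$
$\frac{a + 263}{E{\left(q{\left(G{\left(-1,2 \right)} \right)} \right)} + n{\left(-7 \right)}} = \frac{\frac{339}{17} + 263}{0 - 7 \left(18 - 7\right)} = \frac{4810}{17 \left(0 - 77\right)} = \frac{4810}{17 \left(-77\right)} = \frac{4810}{17} \left(- \frac{1}{77}\right) = - \frac{4810}{1309}$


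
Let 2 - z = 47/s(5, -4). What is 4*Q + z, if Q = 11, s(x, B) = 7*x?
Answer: 1563/35 ≈ 44.657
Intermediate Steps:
z = 23/35 (z = 2 - 47/(7*5) = 2 - 47/35 = 23/35 ≈ 0.65714)
4*Q + z = 4*11 + 23/35 = 44 + 23/35 = 1563/35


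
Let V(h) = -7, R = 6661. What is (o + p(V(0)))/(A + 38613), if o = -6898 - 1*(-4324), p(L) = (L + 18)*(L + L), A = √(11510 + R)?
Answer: -17556044/248490933 + 1364*√2019/248490933 ≈ -0.070404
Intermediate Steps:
A = 3*√2019 (A = √(11510 + 6661) = √18171 = 3*√2019 ≈ 134.80)
p(L) = 2*L*(18 + L) (p(L) = (18 + L)*(2*L) = 2*L*(18 + L))
o = -2574 (o = -6898 + 4324 = -2574)
(o + p(V(0)))/(A + 38613) = (-2574 + 2*(-7)*(18 - 7))/(3*√2019 + 38613) = (-2574 + 2*(-7)*11)/(38613 + 3*√2019) = (-2574 - 154)/(38613 + 3*√2019) = -2728/(38613 + 3*√2019)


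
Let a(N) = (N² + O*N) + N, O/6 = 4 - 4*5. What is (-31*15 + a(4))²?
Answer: 687241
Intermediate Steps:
O = -96 (O = 6*(4 - 4*5) = 6*(4 - 20) = 6*(-16) = -96)
a(N) = N² - 95*N (a(N) = (N² - 96*N) + N = N² - 95*N)
(-31*15 + a(4))² = (-31*15 + 4*(-95 + 4))² = (-465 + 4*(-91))² = (-465 - 364)² = (-829)² = 687241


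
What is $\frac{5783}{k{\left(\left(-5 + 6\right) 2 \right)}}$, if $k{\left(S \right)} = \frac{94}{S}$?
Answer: $\frac{5783}{47} \approx 123.04$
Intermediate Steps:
$\frac{5783}{k{\left(\left(-5 + 6\right) 2 \right)}} = \frac{5783}{94 \frac{1}{\left(-5 + 6\right) 2}} = \frac{5783}{94 \frac{1}{1 \cdot 2}} = \frac{5783}{94 \cdot \frac{1}{2}} = \frac{5783}{47}$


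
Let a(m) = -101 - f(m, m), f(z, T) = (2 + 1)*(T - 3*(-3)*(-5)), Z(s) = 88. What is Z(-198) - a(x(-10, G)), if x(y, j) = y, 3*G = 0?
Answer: 24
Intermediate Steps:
G = 0 (G = (⅓)*0 = 0)
f(z, T) = -135 + 3*T (f(z, T) = 3*(T + 9*(-5)) = 3*(T - 45) = 3*(-45 + T) = -135 + 3*T)
a(m) = 34 - 3*m (a(m) = -101 - (-135 + 3*m) = -101 + (135 - 3*m) = 34 - 3*m)
Z(-198) - a(x(-10, G)) = 88 - (34 - 3*(-10)) = 88 - (34 + 30) = 88 - 1*64 = 88 - 64 = 24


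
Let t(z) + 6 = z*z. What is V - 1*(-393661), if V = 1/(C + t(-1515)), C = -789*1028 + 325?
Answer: 584370858773/1484452 ≈ 3.9366e+5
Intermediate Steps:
t(z) = -6 + z² (t(z) = -6 + z*z = -6 + z²)
C = -810767 (C = -811092 + 325 = -810767)
V = 1/1484452 (V = 1/(-810767 + (-6 + (-1515)²)) = 1/(-810767 + (-6 + 2295225)) = 1/(-810767 + 2295219) = 1/1484452 ≈ 6.7365e-7)
V - 1*(-393661) = 1/1484452 - 1*(-393661) = 1/1484452 + 393661 = 584370858773/1484452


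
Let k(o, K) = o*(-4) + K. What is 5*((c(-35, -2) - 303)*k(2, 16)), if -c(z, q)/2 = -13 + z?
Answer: -8280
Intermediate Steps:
c(z, q) = 26 - 2*z (c(z, q) = -2*(-13 + z) = 26 - 2*z)
k(o, K) = K - 4*o (k(o, K) = -4*o + K = K - 4*o)
5*((c(-35, -2) - 303)*k(2, 16)) = 5*(((26 - 2*(-35)) - 303)*(16 - 4*2)) = 5*(((26 + 70) - 303)*(16 - 8)) = 5*((96 - 303)*8) = 5*(-207*8) = 5*(-1656) = -8280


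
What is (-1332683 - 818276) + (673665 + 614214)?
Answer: -863080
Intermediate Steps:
(-1332683 - 818276) + (673665 + 614214) = -2150959 + 1287879 = -863080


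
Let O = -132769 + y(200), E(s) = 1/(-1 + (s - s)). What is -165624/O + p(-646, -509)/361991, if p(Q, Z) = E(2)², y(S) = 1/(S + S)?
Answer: 7993937353733/6408157623203 ≈ 1.2475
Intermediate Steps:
y(S) = 1/(2*S)
E(s) = -1 (E(s) = 1/(-1 + 0) = 1/(-1) = -1)
p(Q, Z) = 1 (p(Q, Z) = (-1)² = 1)
O = -53107599/400 (O = -132769 + (½)/200 = -132769 + (½)*(1/200) = -132769 + 1/400 = -53107599/400 ≈ -1.3277e+5)
-165624/O + p(-646, -509)/361991 = -165624/(-53107599/400) + 1/361991 = -165624*(-400/53107599) + 1*(1/361991) = 22083200/17702533 + 1/361991 = 7993937353733/6408157623203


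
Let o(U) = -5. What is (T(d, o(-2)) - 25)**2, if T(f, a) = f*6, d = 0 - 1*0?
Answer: 625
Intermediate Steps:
d = 0 (d = 0 + 0 = 0)
T(f, a) = 6*f
(T(d, o(-2)) - 25)**2 = (6*0 - 25)**2 = (0 - 25)**2 = (-25)**2 = 625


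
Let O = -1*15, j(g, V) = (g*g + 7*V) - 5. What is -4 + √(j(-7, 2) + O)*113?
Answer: -4 + 113*√43 ≈ 736.99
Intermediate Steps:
j(g, V) = -5 + g² + 7*V (j(g, V) = (g² + 7*V) - 5 = -5 + g² + 7*V)
O = -15
-4 + √(j(-7, 2) + O)*113 = -4 + √((-5 + (-7)² + 7*2) - 15)*113 = -4 + √((-5 + 49 + 14) - 15)*113 = -4 + √(58 - 15)*113 = -4 + √43*113 = -4 + 113*√43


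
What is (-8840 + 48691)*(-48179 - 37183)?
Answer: -3401761062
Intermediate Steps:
(-8840 + 48691)*(-48179 - 37183) = 39851*(-85362) = -3401761062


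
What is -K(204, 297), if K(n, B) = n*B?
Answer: -60588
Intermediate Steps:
K(n, B) = B*n
-K(204, 297) = -297*204 = -1*60588 = -60588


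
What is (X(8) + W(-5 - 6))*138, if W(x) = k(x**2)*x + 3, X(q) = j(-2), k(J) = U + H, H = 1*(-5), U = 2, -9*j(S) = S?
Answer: 14996/3 ≈ 4998.7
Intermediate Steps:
j(S) = -S/9
H = -5
k(J) = -3 (k(J) = 2 - 5 = -3)
X(q) = 2/9 (X(q) = -1/9*(-2) = 2/9)
W(x) = 3 - 3*x (W(x) = -3*x + 3 = 3 - 3*x)
(X(8) + W(-5 - 6))*138 = (2/9 + (3 - 3*(-5 - 6)))*138 = (2/9 + (3 - 3*(-11)))*138 = (2/9 + (3 + 33))*138 = (2/9 + 36)*138 = (326/9)*138 = 14996/3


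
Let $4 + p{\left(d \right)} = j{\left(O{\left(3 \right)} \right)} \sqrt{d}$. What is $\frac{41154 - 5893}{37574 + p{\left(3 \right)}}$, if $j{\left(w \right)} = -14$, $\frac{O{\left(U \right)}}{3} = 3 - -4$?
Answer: $\frac{662377885}{705752156} + \frac{246827 \sqrt{3}}{705752156} \approx 0.93915$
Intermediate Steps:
$O{\left(U \right)} = 21$ ($O{\left(U \right)} = 3 \left(3 - -4\right) = 3 \left(3 + 4\right) = 3 \cdot 7 = 21$)
$p{\left(d \right)} = -4 - 14 \sqrt{d}$
$\frac{41154 - 5893}{37574 + p{\left(3 \right)}} = \frac{41154 - 5893}{37574 - \left(4 + 14 \sqrt{3}\right)} = \frac{35261}{37570 - 14 \sqrt{3}}$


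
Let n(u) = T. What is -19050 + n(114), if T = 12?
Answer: -19038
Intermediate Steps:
n(u) = 12
-19050 + n(114) = -19050 + 12 = -19038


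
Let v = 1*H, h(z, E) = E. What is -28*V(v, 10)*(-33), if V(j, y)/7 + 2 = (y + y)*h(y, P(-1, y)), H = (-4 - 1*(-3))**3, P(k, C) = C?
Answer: 1280664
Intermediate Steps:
H = -1 (H = (-4 + 3)**3 = (-1)**3 = -1)
v = -1 (v = 1*(-1) = -1)
V(j, y) = -14 + 14*y**2 (V(j, y) = -14 + 7*((y + y)*y) = -14 + 7*((2*y)*y) = -14 + 7*(2*y**2) = -14 + 14*y**2)
-28*V(v, 10)*(-33) = -28*(-14 + 14*10**2)*(-33) = -28*(-14 + 14*100)*(-33) = -28*(-14 + 1400)*(-33) = -28*1386*(-33) = -38808*(-33) = -1*(-1280664) = 1280664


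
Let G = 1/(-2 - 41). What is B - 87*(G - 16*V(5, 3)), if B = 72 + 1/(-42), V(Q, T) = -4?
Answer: -9922165/1806 ≈ -5494.0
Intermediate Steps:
G = -1/43 (G = 1/(-43) = -1/43 ≈ -0.023256)
B = 3023/42 (B = 72 - 1/42 = 3023/42 ≈ 71.976)
B - 87*(G - 16*V(5, 3)) = 3023/42 - 87*(-1/43 - 16*(-4)) = 3023/42 - 87*(-1/43 + 64) = 3023/42 - 87*2751/43 = 3023/42 - 239337/43 = -9922165/1806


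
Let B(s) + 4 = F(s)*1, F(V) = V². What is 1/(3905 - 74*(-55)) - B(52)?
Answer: -21532499/7975 ≈ -2700.0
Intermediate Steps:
B(s) = -4 + s² (B(s) = -4 + s²*1 = -4 + s²)
1/(3905 - 74*(-55)) - B(52) = 1/(3905 - 74*(-55)) - (-4 + 52²) = 1/(3905 + 4070) - (-4 + 2704) = 1/7975 - 1*2700 = 1/7975 - 2700 = -21532499/7975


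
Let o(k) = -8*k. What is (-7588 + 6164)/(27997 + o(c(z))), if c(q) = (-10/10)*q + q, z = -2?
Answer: -1424/27997 ≈ -0.050863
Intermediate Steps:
c(q) = 0 (c(q) = (-10*⅒)*q + q = -q + q = 0)
(-7588 + 6164)/(27997 + o(c(z))) = (-7588 + 6164)/(27997 - 8*0) = -1424/(27997 + 0) = -1424/27997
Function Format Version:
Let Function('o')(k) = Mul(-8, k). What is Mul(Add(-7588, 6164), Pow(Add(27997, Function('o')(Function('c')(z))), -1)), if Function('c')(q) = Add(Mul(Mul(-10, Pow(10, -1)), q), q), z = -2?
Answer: Rational(-1424, 27997) ≈ -0.050863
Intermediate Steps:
Function('c')(q) = 0 (Function('c')(q) = Add(Mul(Mul(-10, Rational(1, 10)), q), q) = Add(Mul(-1, q), q) = 0)
Mul(Add(-7588, 6164), Pow(Add(27997, Function('o')(Function('c')(z))), -1)) = Mul(Add(-7588, 6164), Pow(Add(27997, Mul(-8, 0)), -1)) = Mul(-1424, Pow(Add(27997, 0), -1)) = Mul(-1424, Pow(27997, -1)) = Mul(-1424, Rational(1, 27997)) = Rational(-1424, 27997)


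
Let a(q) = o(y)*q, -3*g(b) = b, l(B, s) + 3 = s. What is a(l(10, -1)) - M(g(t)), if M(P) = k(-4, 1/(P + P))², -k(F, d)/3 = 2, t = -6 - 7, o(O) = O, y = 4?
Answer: -52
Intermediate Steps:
l(B, s) = -3 + s
t = -13
g(b) = -b/3
a(q) = 4*q
k(F, d) = -6 (k(F, d) = -3*2 = -6)
M(P) = 36 (M(P) = (-6)² = 36)
a(l(10, -1)) - M(g(t)) = 4*(-3 - 1) - 1*36 = 4*(-4) - 36 = -16 - 36 = -52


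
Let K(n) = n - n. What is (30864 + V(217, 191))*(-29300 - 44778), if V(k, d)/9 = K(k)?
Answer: -2286343392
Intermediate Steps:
K(n) = 0
V(k, d) = 0 (V(k, d) = 9*0 = 0)
(30864 + V(217, 191))*(-29300 - 44778) = (30864 + 0)*(-29300 - 44778) = 30864*(-74078) = -2286343392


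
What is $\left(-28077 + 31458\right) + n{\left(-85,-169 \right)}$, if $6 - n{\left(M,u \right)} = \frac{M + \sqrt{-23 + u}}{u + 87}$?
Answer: $\frac{277649}{82} + \frac{4 i \sqrt{3}}{41} \approx 3386.0 + 0.16898 i$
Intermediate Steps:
$n{\left(M,u \right)} = 6 - \frac{M + \sqrt{-23 + u}}{87 + u}$ ($n{\left(M,u \right)} = 6 - \frac{M + \sqrt{-23 + u}}{u + 87} = 6 - \frac{M + \sqrt{-23 + u}}{87 + u}$)
$\left(-28077 + 31458\right) + n{\left(-85,-169 \right)} = \left(-28077 + 31458\right) + \frac{522 - -85 - \sqrt{-23 - 169} + 6 \left(-169\right)}{87 - 169} = 3381 + \frac{522 + 85 - \sqrt{-192} - 1014}{-82} = 3381 - \frac{522 + 85 - 8 i \sqrt{3} - 1014}{82} = 3381 - \frac{-407 - 8 i \sqrt{3}}{82} = 3381 + \left(\frac{407}{82} + \frac{4 i \sqrt{3}}{41}\right) = \frac{277649}{82} + \frac{4 i \sqrt{3}}{41}$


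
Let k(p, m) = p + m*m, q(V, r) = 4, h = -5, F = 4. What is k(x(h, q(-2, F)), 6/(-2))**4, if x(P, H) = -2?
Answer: 2401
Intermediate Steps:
k(p, m) = p + m**2
k(x(h, q(-2, F)), 6/(-2))**4 = (-2 + (6/(-2))**2)**4 = (-2 + (6*(-1/2))**2)**4 = (-2 + (-3)**2)**4 = (-2 + 9)**4 = 7**4 = 2401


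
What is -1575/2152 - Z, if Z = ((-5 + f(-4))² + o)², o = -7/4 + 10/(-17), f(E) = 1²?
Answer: -233068379/1243856 ≈ -187.38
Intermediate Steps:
f(E) = 1
o = -159/68 (o = -7*¼ + 10*(-1/17) = -7/4 - 10/17 = -159/68 ≈ -2.3382)
Z = 863041/4624 (Z = ((-5 + 1)² - 159/68)² = ((-4)² - 159/68)² = (16 - 159/68)² = (929/68)² = 863041/4624 ≈ 186.64)
-1575/2152 - Z = -1575/2152 - 1*863041/4624 = -1575*1/2152 - 863041/4624 = -1575/2152 - 863041/4624 = -233068379/1243856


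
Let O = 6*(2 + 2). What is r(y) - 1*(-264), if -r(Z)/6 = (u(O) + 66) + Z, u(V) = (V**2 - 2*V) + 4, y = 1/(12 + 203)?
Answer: -714666/215 ≈ -3324.0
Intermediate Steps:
O = 24 (O = 6*4 = 24)
y = 1/215 ≈ 0.0046512
u(V) = 4 + V**2 - 2*V
r(Z) = -3588 - 6*Z (r(Z) = -6*(((4 + 24**2 - 2*24) + 66) + Z) = -6*(((4 + 576 - 48) + 66) + Z) = -6*((532 + 66) + Z) = -6*(598 + Z) = -3588 - 6*Z)
r(y) - 1*(-264) = (-3588 - 6*1/215) - 1*(-264) = (-3588 - 6/215) + 264 = -771426/215 + 264 = -714666/215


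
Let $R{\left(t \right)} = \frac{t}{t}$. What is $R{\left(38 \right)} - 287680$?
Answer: $-287679$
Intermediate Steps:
$R{\left(t \right)} = 1$
$R{\left(38 \right)} - 287680 = 1 - 287680 = -287679$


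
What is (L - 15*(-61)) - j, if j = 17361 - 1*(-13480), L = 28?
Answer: -29898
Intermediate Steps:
j = 30841 (j = 17361 + 13480 = 30841)
(L - 15*(-61)) - j = (28 - 15*(-61)) - 1*30841 = (28 + 915) - 30841 = 943 - 30841 = -29898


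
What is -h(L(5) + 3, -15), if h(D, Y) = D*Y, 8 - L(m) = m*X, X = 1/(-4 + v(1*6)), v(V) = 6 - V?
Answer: 735/4 ≈ 183.75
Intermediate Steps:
X = -¼ (X = 1/(-4 + (6 - 6)) = 1/(-4 + 0) = 1/(-4) = -¼ ≈ -0.25000)
L(m) = 8 + m/4 (L(m) = 8 - m*(-1)/4 = 8 - (-1)*m/4 = 8 + m/4)
-h(L(5) + 3, -15) = -((8 + (¼)*5) + 3)*(-15) = -((8 + 5/4) + 3)*(-15) = -(37/4 + 3)*(-15) = -49*(-15)/4 = -1*(-735/4) = 735/4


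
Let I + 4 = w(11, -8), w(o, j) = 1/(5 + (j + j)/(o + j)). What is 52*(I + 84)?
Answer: 4004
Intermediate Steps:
w(o, j) = 1/(5 + 2*j/(j + o)) (w(o, j) = 1/(5 + (2*j)/(j + o)) = 1/(5 + 2*j/(j + o)))
I = -7 (I = -4 + (-8 + 11)/(5*11 + 7*(-8)) = -4 + 3/(55 - 56) = -4 + 3/(-1) = -4 - 1*3 = -4 - 3 = -7)
52*(I + 84) = 52*(-7 + 84) = 52*77 = 4004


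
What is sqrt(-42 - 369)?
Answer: I*sqrt(411) ≈ 20.273*I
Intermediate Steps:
sqrt(-42 - 369) = sqrt(-411) = I*sqrt(411)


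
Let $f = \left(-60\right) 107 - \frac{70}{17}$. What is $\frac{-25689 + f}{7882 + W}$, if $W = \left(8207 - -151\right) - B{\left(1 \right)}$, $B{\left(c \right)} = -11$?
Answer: $- \frac{545923}{276267} \approx -1.9761$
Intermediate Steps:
$W = 8369$ ($W = \left(8207 - -151\right) - -11 = \left(8207 + 151\right) + 11 = 8358 + 11 = 8369$)
$f = - \frac{109210}{17}$ ($f = -6420 - \frac{70}{17} = - \frac{109210}{17} \approx -6424.1$)
$\frac{-25689 + f}{7882 + W} = \frac{-25689 - \frac{109210}{17}}{7882 + 8369} = - \frac{545923}{17 \cdot 16251} = \left(- \frac{545923}{17}\right) \frac{1}{16251} = - \frac{545923}{276267}$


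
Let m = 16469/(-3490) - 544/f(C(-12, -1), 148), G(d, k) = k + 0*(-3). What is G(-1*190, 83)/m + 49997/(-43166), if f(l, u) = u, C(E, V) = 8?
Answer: -516840521161/46791641838 ≈ -11.046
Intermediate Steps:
G(d, k) = k (G(d, k) = k + 0 = k)
m = -1083993/129130 (m = 16469/(-3490) - 544/148 = 16469*(-1/3490) - 544*1/148 = -16469/3490 - 136/37 = -1083993/129130 ≈ -8.3946)
G(-1*190, 83)/m + 49997/(-43166) = 83/(-1083993/129130) + 49997/(-43166) = 83*(-129130/1083993) + 49997*(-1/43166) = -10717790/1083993 - 49997/43166 = -516840521161/46791641838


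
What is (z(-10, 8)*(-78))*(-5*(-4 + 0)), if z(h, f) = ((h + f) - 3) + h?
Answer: 23400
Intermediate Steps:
z(h, f) = -3 + f + 2*h (z(h, f) = ((f + h) - 3) + h = (-3 + f + h) + h = -3 + f + 2*h)
(z(-10, 8)*(-78))*(-5*(-4 + 0)) = ((-3 + 8 + 2*(-10))*(-78))*(-5*(-4 + 0)) = ((-3 + 8 - 20)*(-78))*(-5*(-4)) = -15*(-78)*20 = 1170*20 = 23400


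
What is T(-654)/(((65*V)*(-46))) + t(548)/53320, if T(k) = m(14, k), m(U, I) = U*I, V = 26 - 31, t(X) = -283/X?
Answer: -26753669101/43682943200 ≈ -0.61245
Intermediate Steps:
V = -5
m(U, I) = I*U
T(k) = 14*k (T(k) = k*14 = 14*k)
T(-654)/(((65*V)*(-46))) + t(548)/53320 = (14*(-654))/(((65*(-5))*(-46))) - 283/548/53320 = -9156/((-325*(-46))) - 283*1/548*(1/53320) = -9156/14950 - 283/548*1/53320 = -9156*1/14950 - 283/29219360 = -4578/7475 - 283/29219360 = -26753669101/43682943200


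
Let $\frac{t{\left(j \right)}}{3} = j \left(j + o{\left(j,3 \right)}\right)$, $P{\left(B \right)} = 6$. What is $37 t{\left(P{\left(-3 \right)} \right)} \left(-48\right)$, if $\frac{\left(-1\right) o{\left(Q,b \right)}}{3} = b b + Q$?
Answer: $1246752$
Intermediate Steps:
$o{\left(Q,b \right)} = - 3 Q - 3 b^{2}$ ($o{\left(Q,b \right)} = - 3 \left(b b + Q\right) = - 3 \left(b^{2} + Q\right) = - 3 \left(Q + b^{2}\right) = - 3 Q - 3 b^{2}$)
$t{\left(j \right)} = 3 j \left(-27 - 2 j\right)$ ($t{\left(j \right)} = 3 j \left(j - \left(27 + 3 j\right)\right) = 3 j \left(-27 - 2 j\right)$)
$37 t{\left(P{\left(-3 \right)} \right)} \left(-48\right) = 37 \left(\left(-3\right) 6 \left(27 + 2 \cdot 6\right)\right) \left(-48\right) = 37 \left(\left(-3\right) 6 \left(27 + 12\right)\right) \left(-48\right) = 37 \left(\left(-3\right) 6 \cdot 39\right) \left(-48\right) = 37 \left(-702\right) \left(-48\right) = \left(-25974\right) \left(-48\right) = 1246752$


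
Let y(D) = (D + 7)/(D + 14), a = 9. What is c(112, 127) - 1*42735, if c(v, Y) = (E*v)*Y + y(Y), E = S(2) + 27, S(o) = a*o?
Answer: 84225779/141 ≈ 5.9735e+5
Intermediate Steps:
S(o) = 9*o
y(D) = (7 + D)/(14 + D)
E = 45 (E = 9*2 + 27 = 18 + 27 = 45)
c(v, Y) = (7 + Y)/(14 + Y) + 45*Y*v (c(v, Y) = (45*v)*Y + (7 + Y)/(14 + Y) = 45*Y*v + (7 + Y)/(14 + Y) = (7 + Y)/(14 + Y) + 45*Y*v)
c(112, 127) - 1*42735 = (7 + 127 + 45*127*112*(14 + 127))/(14 + 127) - 1*42735 = (7 + 127 + 45*127*112*141)/141 - 42735 = (7 + 127 + 90251280)/141 - 42735 = (1/141)*90251414 - 42735 = 90251414/141 - 42735 = 84225779/141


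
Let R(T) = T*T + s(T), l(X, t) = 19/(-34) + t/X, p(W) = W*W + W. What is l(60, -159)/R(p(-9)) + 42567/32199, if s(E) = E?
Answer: 25344600857/19180300320 ≈ 1.3214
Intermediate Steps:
p(W) = W + W**2 (p(W) = W**2 + W = W + W**2)
l(X, t) = -19/34 + t/X (l(X, t) = 19*(-1/34) + t/X = -19/34 + t/X)
R(T) = T + T**2 (R(T) = T*T + T = T**2 + T = T + T**2)
l(60, -159)/R(p(-9)) + 42567/32199 = (-19/34 - 159/60)/(((-9*(1 - 9))*(1 - 9*(1 - 9)))) + 42567/32199 = (-19/34 - 159*1/60)/(((-9*(-8))*(1 - 9*(-8)))) + 42567*(1/32199) = (-19/34 - 53/20)/((72*(1 + 72))) + 14189/10733 = -1091/(340*(72*73)) + 14189/10733 = -1091/340/5256 + 14189/10733 = -1091/340*1/5256 + 14189/10733 = -1091/1787040 + 14189/10733 = 25344600857/19180300320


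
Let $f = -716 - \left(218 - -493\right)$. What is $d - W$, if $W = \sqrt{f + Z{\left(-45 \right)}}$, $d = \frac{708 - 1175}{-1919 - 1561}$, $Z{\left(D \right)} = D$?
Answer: $\frac{467}{3480} - 8 i \sqrt{23} \approx 0.1342 - 38.367 i$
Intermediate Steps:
$f = -1427$ ($f = -716 - \left(218 + 493\right) = -716 - 711 = -1427$)
$d = \frac{467}{3480}$ ($d = - \frac{467}{-3480} = \left(-467\right) \left(- \frac{1}{3480}\right) = \frac{467}{3480} \approx 0.1342$)
$W = 8 i \sqrt{23}$ ($W = \sqrt{-1427 - 45} = \sqrt{-1472} = 8 i \sqrt{23} \approx 38.367 i$)
$d - W = \frac{467}{3480} - 8 i \sqrt{23}$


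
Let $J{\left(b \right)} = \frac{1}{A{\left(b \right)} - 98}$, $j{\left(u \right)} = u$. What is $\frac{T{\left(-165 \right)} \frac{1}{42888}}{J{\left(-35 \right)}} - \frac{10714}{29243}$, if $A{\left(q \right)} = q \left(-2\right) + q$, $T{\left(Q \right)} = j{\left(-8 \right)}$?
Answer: $- \frac{18531815}{52257241} \approx -0.35463$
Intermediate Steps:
$T{\left(Q \right)} = -8$
$A{\left(q \right)} = - q$ ($A{\left(q \right)} = - 2 q + q = - q$)
$J{\left(b \right)} = \frac{1}{-98 - b}$ ($J{\left(b \right)} = \frac{1}{- b - 98} = \frac{1}{-98 - b}$)
$\frac{T{\left(-165 \right)} \frac{1}{42888}}{J{\left(-35 \right)}} - \frac{10714}{29243} = \frac{\left(-8\right) \frac{1}{42888}}{\left(-1\right) \frac{1}{98 - 35}} - \frac{10714}{29243} = \frac{\left(-8\right) \frac{1}{42888}}{\left(-1\right) \frac{1}{63}} - \frac{10714}{29243} = - \frac{1}{5361 \left(\left(-1\right) \frac{1}{63}\right)} - \frac{10714}{29243} = - \frac{1}{5361 \left(- \frac{1}{63}\right)} - \frac{10714}{29243} = \left(- \frac{1}{5361}\right) \left(-63\right) - \frac{10714}{29243} = \frac{21}{1787} - \frac{10714}{29243} = - \frac{18531815}{52257241}$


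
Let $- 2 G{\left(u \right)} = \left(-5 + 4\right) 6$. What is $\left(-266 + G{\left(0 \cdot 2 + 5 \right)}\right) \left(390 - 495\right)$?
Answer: $27615$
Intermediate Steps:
$G{\left(u \right)} = 3$ ($G{\left(u \right)} = - \frac{\left(-5 + 4\right) 6}{2} = - \frac{\left(-1\right) 6}{2} = \left(- \frac{1}{2}\right) \left(-6\right) = 3$)
$\left(-266 + G{\left(0 \cdot 2 + 5 \right)}\right) \left(390 - 495\right) = \left(-266 + 3\right) \left(390 - 495\right) = \left(-263\right) \left(-105\right) = 27615$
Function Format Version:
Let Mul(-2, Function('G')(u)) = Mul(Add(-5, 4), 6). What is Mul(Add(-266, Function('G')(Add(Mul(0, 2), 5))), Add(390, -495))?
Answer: 27615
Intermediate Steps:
Function('G')(u) = 3 (Function('G')(u) = Mul(Rational(-1, 2), Mul(Add(-5, 4), 6)) = Mul(Rational(-1, 2), Mul(-1, 6)) = Mul(Rational(-1, 2), -6) = 3)
Mul(Add(-266, Function('G')(Add(Mul(0, 2), 5))), Add(390, -495)) = Mul(Add(-266, 3), Add(390, -495)) = Mul(-263, -105) = 27615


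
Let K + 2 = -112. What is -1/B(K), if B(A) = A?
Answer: 1/114 ≈ 0.0087719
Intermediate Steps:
K = -114 (K = -2 - 112 = -114)
-1/B(K) = -1/(-114) = -1*(-1/114) = 1/114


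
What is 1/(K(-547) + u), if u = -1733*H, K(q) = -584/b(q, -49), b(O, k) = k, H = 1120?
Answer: -49/95106456 ≈ -5.1521e-7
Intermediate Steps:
K(q) = 584/49 (K(q) = -584/(-49) = -584*(-1/49) = 584/49)
u = -1940960 (u = -1733*1120 = -1940960)
1/(K(-547) + u) = 1/(584/49 - 1940960) = 1/(-95106456/49) = -49/95106456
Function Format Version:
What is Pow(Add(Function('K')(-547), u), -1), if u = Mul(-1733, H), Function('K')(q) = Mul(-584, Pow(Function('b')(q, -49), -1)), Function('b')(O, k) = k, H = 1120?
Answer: Rational(-49, 95106456) ≈ -5.1521e-7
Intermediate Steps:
Function('K')(q) = Rational(584, 49) (Function('K')(q) = Mul(-584, Pow(-49, -1)) = Mul(-584, Rational(-1, 49)) = Rational(584, 49))
u = -1940960 (u = Mul(-1733, 1120) = -1940960)
Pow(Add(Function('K')(-547), u), -1) = Pow(Add(Rational(584, 49), -1940960), -1) = Pow(Rational(-95106456, 49), -1) = Rational(-49, 95106456)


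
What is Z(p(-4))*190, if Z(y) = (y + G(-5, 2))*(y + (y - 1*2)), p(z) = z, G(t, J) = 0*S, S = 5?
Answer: 7600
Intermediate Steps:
G(t, J) = 0 (G(t, J) = 0*5 = 0)
Z(y) = y*(-2 + 2*y) (Z(y) = (y + 0)*(y + (y - 1*2)) = y*(y + (y - 2)) = y*(y + (-2 + y)) = y*(-2 + 2*y))
Z(p(-4))*190 = (2*(-4)*(-1 - 4))*190 = (2*(-4)*(-5))*190 = 40*190 = 7600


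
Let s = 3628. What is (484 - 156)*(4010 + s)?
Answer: 2505264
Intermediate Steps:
(484 - 156)*(4010 + s) = (484 - 156)*(4010 + 3628) = 328*7638 = 2505264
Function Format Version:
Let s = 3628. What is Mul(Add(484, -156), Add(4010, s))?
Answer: 2505264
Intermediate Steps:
Mul(Add(484, -156), Add(4010, s)) = Mul(Add(484, -156), Add(4010, 3628)) = Mul(328, 7638) = 2505264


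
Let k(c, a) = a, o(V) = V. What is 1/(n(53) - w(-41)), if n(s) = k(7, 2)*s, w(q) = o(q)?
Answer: 1/147 ≈ 0.0068027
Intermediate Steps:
w(q) = q
n(s) = 2*s
1/(n(53) - w(-41)) = 1/(2*53 - 1*(-41)) = 1/(106 + 41) = 1/147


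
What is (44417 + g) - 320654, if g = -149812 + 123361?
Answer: -302688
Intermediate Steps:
g = -26451
(44417 + g) - 320654 = (44417 - 26451) - 320654 = 17966 - 320654 = -302688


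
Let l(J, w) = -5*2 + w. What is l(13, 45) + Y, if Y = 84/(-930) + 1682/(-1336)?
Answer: 3484193/103540 ≈ 33.651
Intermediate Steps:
l(J, w) = -10 + w
Y = -139707/103540 (Y = 84*(-1/930) + 1682*(-1/1336) = -14/155 - 841/668 = -139707/103540 ≈ -1.3493)
l(13, 45) + Y = (-10 + 45) - 139707/103540 = 35 - 139707/103540 = 3484193/103540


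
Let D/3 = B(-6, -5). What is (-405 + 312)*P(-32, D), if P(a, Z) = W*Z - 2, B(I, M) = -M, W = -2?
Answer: 2976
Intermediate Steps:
D = 15 (D = 3*(-1*(-5)) = 3*5 = 15)
P(a, Z) = -2 - 2*Z (P(a, Z) = -2*Z - 2 = -2 - 2*Z)
(-405 + 312)*P(-32, D) = (-405 + 312)*(-2 - 2*15) = -93*(-2 - 30) = -93*(-32) = 2976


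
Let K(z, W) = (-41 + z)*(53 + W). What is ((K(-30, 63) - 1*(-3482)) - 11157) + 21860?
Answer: 5949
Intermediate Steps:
((K(-30, 63) - 1*(-3482)) - 11157) + 21860 = (((-2173 - 41*63 + 53*(-30) + 63*(-30)) - 1*(-3482)) - 11157) + 21860 = (((-2173 - 2583 - 1590 - 1890) + 3482) - 11157) + 21860 = ((-8236 + 3482) - 11157) + 21860 = (-4754 - 11157) + 21860 = -15911 + 21860 = 5949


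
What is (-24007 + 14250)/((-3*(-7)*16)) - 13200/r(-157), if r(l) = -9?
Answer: 483043/336 ≈ 1437.6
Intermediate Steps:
(-24007 + 14250)/((-3*(-7)*16)) - 13200/r(-157) = (-24007 + 14250)/((-3*(-7)*16)) - 13200/(-9) = -9757/(21*16) - 13200*(-⅑) = -9757/336 + 4400/3 = 483043/336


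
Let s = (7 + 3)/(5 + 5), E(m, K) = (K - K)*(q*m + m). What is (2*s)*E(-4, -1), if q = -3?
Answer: 0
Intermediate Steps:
E(m, K) = 0 (E(m, K) = (K - K)*(-3*m + m) = 0*(-2*m) = 0)
s = 1 (s = 10/10 = 10*(1/10) = 1)
(2*s)*E(-4, -1) = (2*1)*0 = 2*0 = 0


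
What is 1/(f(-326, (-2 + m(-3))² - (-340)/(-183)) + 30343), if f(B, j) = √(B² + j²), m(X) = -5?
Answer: 1016156727/30829610065268 - 183*√3633502093/30829610065268 ≈ 3.2603e-5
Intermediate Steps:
1/(f(-326, (-2 + m(-3))² - (-340)/(-183)) + 30343) = 1/(√((-326)² + ((-2 - 5)² - (-340)/(-183))²) + 30343) = 1/(√(106276 + ((-7)² - (-340)*(-1)/183)²) + 30343) = 1/(√(106276 + (49 - 1*340/183)²) + 30343) = 1/(√(106276 + (49 - 340/183)²) + 30343) = 1/(√(106276 + (8627/183)²) + 30343) = 1/(√(106276 + 74425129/33489) + 30343) = 1/(√(3633502093/33489) + 30343) = 1/(√3633502093/183 + 30343) = 1/(30343 + √3633502093/183)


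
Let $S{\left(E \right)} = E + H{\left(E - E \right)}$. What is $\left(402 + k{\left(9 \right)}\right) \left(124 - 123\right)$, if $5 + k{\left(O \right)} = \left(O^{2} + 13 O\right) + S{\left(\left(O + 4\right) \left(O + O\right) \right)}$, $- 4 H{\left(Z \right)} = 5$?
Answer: $\frac{3311}{4} \approx 827.75$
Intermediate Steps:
$H{\left(Z \right)} = - \frac{5}{4}$ ($H{\left(Z \right)} = \left(- \frac{1}{4}\right) 5 = - \frac{5}{4}$)
$S{\left(E \right)} = - \frac{5}{4} + E$ ($S{\left(E \right)} = E - \frac{5}{4} = - \frac{5}{4} + E$)
$k{\left(O \right)} = - \frac{25}{4} + O^{2} + 13 O + 2 O \left(4 + O\right)$ ($k{\left(O \right)} = -5 + \left(\left(O^{2} + 13 O\right) + \left(- \frac{5}{4} + \left(O + 4\right) \left(O + O\right)\right)\right) = -5 + \left(\left(O^{2} + 13 O\right) + \left(- \frac{5}{4} + \left(4 + O\right) 2 O\right)\right) = -5 + \left(\left(O^{2} + 13 O\right) + \left(- \frac{5}{4} + 2 O \left(4 + O\right)\right)\right) = -5 + \left(- \frac{5}{4} + O^{2} + 13 O + 2 O \left(4 + O\right)\right) = - \frac{25}{4} + O^{2} + 13 O + 2 O \left(4 + O\right)$)
$\left(402 + k{\left(9 \right)}\right) \left(124 - 123\right) = \left(402 + \left(- \frac{25}{4} + 3 \cdot 9^{2} + 21 \cdot 9\right)\right) \left(124 - 123\right) = \left(402 + \left(- \frac{25}{4} + 3 \cdot 81 + 189\right)\right) 1 = \left(402 + \left(- \frac{25}{4} + 243 + 189\right)\right) 1 = \left(402 + \frac{1703}{4}\right) 1 = \frac{3311}{4} \cdot 1 = \frac{3311}{4}$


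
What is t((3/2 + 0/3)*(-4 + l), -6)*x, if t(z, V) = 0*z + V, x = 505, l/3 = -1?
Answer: -3030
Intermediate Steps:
l = -3 (l = 3*(-1) = -3)
t(z, V) = V (t(z, V) = 0 + V = V)
t((3/2 + 0/3)*(-4 + l), -6)*x = -6*505 = -3030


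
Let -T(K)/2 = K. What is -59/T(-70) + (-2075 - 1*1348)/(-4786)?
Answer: 98423/335020 ≈ 0.29378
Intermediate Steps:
T(K) = -2*K
-59/T(-70) + (-2075 - 1*1348)/(-4786) = -59/((-2*(-70))) + (-2075 - 1*1348)/(-4786) = -59/140 + (-2075 - 1348)*(-1/4786) = -59*1/140 - 3423*(-1/4786) = -59/140 + 3423/4786 = 98423/335020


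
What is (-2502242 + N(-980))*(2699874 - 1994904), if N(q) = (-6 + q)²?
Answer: -1078636528620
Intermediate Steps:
(-2502242 + N(-980))*(2699874 - 1994904) = (-2502242 + (-6 - 980)²)*(2699874 - 1994904) = (-2502242 + (-986)²)*704970 = (-2502242 + 972196)*704970 = -1530046*704970 = -1078636528620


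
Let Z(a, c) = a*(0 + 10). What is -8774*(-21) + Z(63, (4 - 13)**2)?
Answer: 184884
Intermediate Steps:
Z(a, c) = 10*a (Z(a, c) = a*10 = 10*a)
-8774*(-21) + Z(63, (4 - 13)**2) = -8774*(-21) + 10*63 = 184254 + 630 = 184884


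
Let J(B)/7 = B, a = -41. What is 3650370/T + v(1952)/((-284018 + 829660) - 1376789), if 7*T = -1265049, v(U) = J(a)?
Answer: -786577609321/38942284489 ≈ -20.199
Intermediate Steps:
J(B) = 7*B
v(U) = -287 (v(U) = 7*(-41) = -287)
T = -1265049/7 (T = (1/7)*(-1265049) = -1265049/7 ≈ -1.8072e+5)
3650370/T + v(1952)/((-284018 + 829660) - 1376789) = 3650370/(-1265049/7) - 287/((-284018 + 829660) - 1376789) = 3650370*(-7/1265049) - 287/(545642 - 1376789) = -8517530/421683 - 287/(-831147) = -8517530/421683 - 287*(-1/831147) = -8517530/421683 + 287/831147 = -786577609321/38942284489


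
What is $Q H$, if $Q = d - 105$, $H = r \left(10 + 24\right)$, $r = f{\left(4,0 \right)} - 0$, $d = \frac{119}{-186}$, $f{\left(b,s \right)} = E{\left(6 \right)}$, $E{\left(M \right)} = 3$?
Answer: $- \frac{334033}{31} \approx -10775.0$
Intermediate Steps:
$f{\left(b,s \right)} = 3$
$d = - \frac{119}{186}$ ($d = 119 \left(- \frac{1}{186}\right) = - \frac{119}{186} \approx -0.63978$)
$r = 3$ ($r = 3 - 0 = 3 + 0 = 3$)
$H = 102$ ($H = 3 \left(10 + 24\right) = 3 \cdot 34 = 102$)
$Q = - \frac{19649}{186}$ ($Q = - \frac{119}{186} - 105 = - \frac{19649}{186} \approx -105.64$)
$Q H = \left(- \frac{19649}{186}\right) 102 = - \frac{334033}{31}$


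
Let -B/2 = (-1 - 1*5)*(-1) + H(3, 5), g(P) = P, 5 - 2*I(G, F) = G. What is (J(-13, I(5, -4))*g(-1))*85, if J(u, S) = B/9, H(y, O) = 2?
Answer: 1360/9 ≈ 151.11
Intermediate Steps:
I(G, F) = 5/2 - G/2
B = -16 (B = -2*((-1 - 1*5)*(-1) + 2) = -2*((-1 - 5)*(-1) + 2) = -2*(-6*(-1) + 2) = -2*(6 + 2) = -2*8 = -16)
J(u, S) = -16/9
(J(-13, I(5, -4))*g(-1))*85 = -16/9*(-1)*85 = (16/9)*85 = 1360/9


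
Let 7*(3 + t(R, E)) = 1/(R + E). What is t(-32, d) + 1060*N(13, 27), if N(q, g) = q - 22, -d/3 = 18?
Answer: -5744887/602 ≈ -9543.0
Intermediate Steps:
d = -54 (d = -3*18 = -54)
N(q, g) = -22 + q
t(R, E) = -3 + 1/(7*(E + R)) (t(R, E) = -3 + 1/(7*(R + E)) = -3 + 1/(7*(E + R)))
t(-32, d) + 1060*N(13, 27) = (1/7 - 3*(-54) - 3*(-32))/(-54 - 32) + 1060*(-22 + 13) = (1/7 + 162 + 96)/(-86) + 1060*(-9) = -1/86*1807/7 - 9540 = -1807/602 - 9540 = -5744887/602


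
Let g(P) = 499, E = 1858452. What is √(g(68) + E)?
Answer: √1858951 ≈ 1363.4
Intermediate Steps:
√(g(68) + E) = √(499 + 1858452) = √1858951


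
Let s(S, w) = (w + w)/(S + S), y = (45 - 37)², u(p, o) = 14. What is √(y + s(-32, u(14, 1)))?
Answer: 3*√113/4 ≈ 7.9726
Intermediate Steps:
y = 64 (y = 8² = 64)
s(S, w) = w/S (s(S, w) = (2*w)/((2*S)) = (2*w)*(1/(2*S)) = w/S)
√(y + s(-32, u(14, 1))) = √(64 + 14/(-32)) = √(64 + 14*(-1/32)) = √(64 - 7/16) = √(1017/16) = 3*√113/4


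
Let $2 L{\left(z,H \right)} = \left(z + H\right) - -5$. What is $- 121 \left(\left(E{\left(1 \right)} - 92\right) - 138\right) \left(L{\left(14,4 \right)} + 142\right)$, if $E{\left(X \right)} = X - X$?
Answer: $4271905$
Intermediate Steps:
$L{\left(z,H \right)} = \frac{5}{2} + \frac{H}{2} + \frac{z}{2}$ ($L{\left(z,H \right)} = \frac{\left(z + H\right) - -5}{2} = \frac{\left(H + z\right) + 5}{2} = \frac{5 + H + z}{2} = \frac{5}{2} + \frac{H}{2} + \frac{z}{2}$)
$E{\left(X \right)} = 0$
$- 121 \left(\left(E{\left(1 \right)} - 92\right) - 138\right) \left(L{\left(14,4 \right)} + 142\right) = - 121 \left(\left(0 - 92\right) - 138\right) \left(\left(\frac{5}{2} + \frac{1}{2} \cdot 4 + \frac{1}{2} \cdot 14\right) + 142\right) = - 121 \left(-92 - 138\right) \left(\left(\frac{5}{2} + 2 + 7\right) + 142\right) = - 121 \left(- 230 \left(\frac{23}{2} + 142\right)\right) = - 121 \left(\left(-230\right) \frac{307}{2}\right) = \left(-121\right) \left(-35305\right) = 4271905$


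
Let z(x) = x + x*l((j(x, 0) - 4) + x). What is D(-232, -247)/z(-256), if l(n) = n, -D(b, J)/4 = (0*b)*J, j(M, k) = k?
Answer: 0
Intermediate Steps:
D(b, J) = 0 (D(b, J) = -4*0*b*J = -0*J = -4*0 = 0)
z(x) = x + x*(-4 + x) (z(x) = x + x*((0 - 4) + x) = x + x*(-4 + x))
D(-232, -247)/z(-256) = 0/((-256*(-3 - 256))) = 0/((-256*(-259))) = 0/66304 = 0*(1/66304) = 0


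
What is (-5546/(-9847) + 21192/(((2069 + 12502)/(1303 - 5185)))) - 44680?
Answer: -802302287418/15942293 ≈ -50325.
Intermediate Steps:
(-5546/(-9847) + 21192/(((2069 + 12502)/(1303 - 5185)))) - 44680 = (-5546*(-1/9847) + 21192/((14571/(-3882)))) - 44680 = (5546/9847 + 21192/((14571*(-1/3882)))) - 44680 = (5546/9847 + 21192/(-4857/1294)) - 44680 = (5546/9847 + 21192*(-1294/4857)) - 44680 = (5546/9847 - 9140816/1619) - 44680 = -90000636178/15942293 - 44680 = -802302287418/15942293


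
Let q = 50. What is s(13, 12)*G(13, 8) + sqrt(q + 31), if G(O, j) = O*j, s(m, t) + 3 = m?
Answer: 1049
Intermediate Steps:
s(m, t) = -3 + m
s(13, 12)*G(13, 8) + sqrt(q + 31) = (-3 + 13)*(13*8) + sqrt(50 + 31) = 10*104 + sqrt(81) = 1040 + 9 = 1049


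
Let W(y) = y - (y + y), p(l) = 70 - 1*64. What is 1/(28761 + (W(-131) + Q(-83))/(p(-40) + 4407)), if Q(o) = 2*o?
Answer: 4413/126922258 ≈ 3.4769e-5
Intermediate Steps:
p(l) = 6 (p(l) = 70 - 64 = 6)
W(y) = -y (W(y) = y - 2*y = -y)
1/(28761 + (W(-131) + Q(-83))/(p(-40) + 4407)) = 1/(28761 + (-1*(-131) + 2*(-83))/(6 + 4407)) = 1/(28761 + (131 - 166)/4413) = 1/(28761 - 35*1/4413) = 1/(28761 - 35/4413) = 1/(126922258/4413) = 4413/126922258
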